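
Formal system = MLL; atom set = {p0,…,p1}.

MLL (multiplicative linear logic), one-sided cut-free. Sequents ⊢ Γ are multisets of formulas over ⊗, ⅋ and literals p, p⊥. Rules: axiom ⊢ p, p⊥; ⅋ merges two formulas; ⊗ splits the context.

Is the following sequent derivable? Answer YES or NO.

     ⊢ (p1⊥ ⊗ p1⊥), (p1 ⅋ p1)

Proof tree:
[⅋]  ⊢ (p1⊥ ⊗ p1⊥), (p1 ⅋ p1)
  [⊗]  ⊢ p1, p1, (p1⊥ ⊗ p1⊥)
    [Ax]  ⊢ p1, p1⊥
    [Ax]  ⊢ p1, p1⊥

Result: YES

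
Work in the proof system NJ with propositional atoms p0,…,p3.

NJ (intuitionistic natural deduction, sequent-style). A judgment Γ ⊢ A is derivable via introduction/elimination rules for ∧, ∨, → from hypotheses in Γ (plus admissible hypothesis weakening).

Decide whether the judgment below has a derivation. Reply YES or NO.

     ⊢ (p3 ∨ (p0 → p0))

Proof tree:
[∨I₂]  ⊢ (p3 ∨ (p0 → p0))
  [→I]  ⊢ (p0 → p0)
    [Ax] p0 ⊢ p0

Result: YES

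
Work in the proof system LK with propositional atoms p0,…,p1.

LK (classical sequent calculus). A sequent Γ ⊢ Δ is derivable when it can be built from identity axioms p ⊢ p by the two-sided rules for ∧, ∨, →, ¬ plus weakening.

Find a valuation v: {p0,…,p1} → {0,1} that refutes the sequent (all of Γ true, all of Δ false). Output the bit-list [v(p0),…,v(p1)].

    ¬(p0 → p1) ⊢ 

Truth-table refutation:
  v=00: Γ:[¬(p0 → p1)=F] Δ:[] refutes=False
  v=01: Γ:[¬(p0 → p1)=F] Δ:[] refutes=False
  v=10: Γ:[¬(p0 → p1)=T] Δ:[] refutes=True  ← countermodel

Result: [1, 0]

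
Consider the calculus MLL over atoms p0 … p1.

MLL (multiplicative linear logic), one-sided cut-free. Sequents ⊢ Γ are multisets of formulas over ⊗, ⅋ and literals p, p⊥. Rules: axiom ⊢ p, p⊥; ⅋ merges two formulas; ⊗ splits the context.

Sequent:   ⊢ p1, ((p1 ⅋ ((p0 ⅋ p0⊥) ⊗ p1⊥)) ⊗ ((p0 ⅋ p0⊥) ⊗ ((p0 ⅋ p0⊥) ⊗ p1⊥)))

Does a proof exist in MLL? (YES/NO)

Proof tree:
[⊗]  ⊢ p1, ((p1 ⅋ ((p0 ⅋ p0⊥) ⊗ p1⊥)) ⊗ ((p0 ⅋ p0⊥) ⊗ ((p0 ⅋ p0⊥) ⊗ p1⊥)))
  [⅋]  ⊢ (p1 ⅋ ((p0 ⅋ p0⊥) ⊗ p1⊥))
    [⊗]  ⊢ p1, ((p0 ⅋ p0⊥) ⊗ p1⊥)
      [⅋]  ⊢ (p0 ⅋ p0⊥)
        [Ax]  ⊢ p0, p0⊥
      [Ax]  ⊢ p1, p1⊥
  [⊗]  ⊢ p1, ((p0 ⅋ p0⊥) ⊗ ((p0 ⅋ p0⊥) ⊗ p1⊥))
    [⅋]  ⊢ (p0 ⅋ p0⊥)
      [Ax]  ⊢ p0, p0⊥
    [⊗]  ⊢ p1, ((p0 ⅋ p0⊥) ⊗ p1⊥)
      [⅋]  ⊢ (p0 ⅋ p0⊥)
        [Ax]  ⊢ p0, p0⊥
      [Ax]  ⊢ p1, p1⊥

Result: YES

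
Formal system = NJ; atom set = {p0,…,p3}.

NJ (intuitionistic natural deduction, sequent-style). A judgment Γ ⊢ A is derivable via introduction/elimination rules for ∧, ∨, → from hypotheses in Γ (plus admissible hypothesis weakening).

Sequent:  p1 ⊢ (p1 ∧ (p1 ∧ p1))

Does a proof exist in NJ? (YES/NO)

Proof tree:
[∧I] p1 ⊢ (p1 ∧ (p1 ∧ p1))
  [Ax] p1 ⊢ p1
  [∧I] p1 ⊢ (p1 ∧ p1)
    [Ax] p1 ⊢ p1
    [Ax] p1 ⊢ p1

Result: YES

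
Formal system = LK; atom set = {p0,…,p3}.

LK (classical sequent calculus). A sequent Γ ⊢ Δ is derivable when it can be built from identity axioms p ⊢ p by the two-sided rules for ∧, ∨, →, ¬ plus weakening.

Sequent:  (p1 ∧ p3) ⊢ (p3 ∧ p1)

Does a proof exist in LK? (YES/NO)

Derivation (root first):
[∧L] (p1 ∧ p3) ⊢ (p3 ∧ p1)
  [∧R] p1, p3 ⊢ (p3 ∧ p1)
    [Ax] p3 ⊢ p3
    [Ax] p1 ⊢ p1

Result: YES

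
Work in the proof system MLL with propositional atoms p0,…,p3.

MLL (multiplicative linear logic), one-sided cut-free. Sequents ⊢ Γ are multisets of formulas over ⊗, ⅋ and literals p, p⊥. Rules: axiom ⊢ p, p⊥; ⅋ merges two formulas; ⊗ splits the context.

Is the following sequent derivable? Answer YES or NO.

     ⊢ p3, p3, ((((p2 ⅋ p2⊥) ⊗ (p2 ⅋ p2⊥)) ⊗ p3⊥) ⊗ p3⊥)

Derivation trace:
[⊗]  ⊢ p3, p3, ((((p2 ⅋ p2⊥) ⊗ (p2 ⅋ p2⊥)) ⊗ p3⊥) ⊗ p3⊥)
  [⊗]  ⊢ p3, (((p2 ⅋ p2⊥) ⊗ (p2 ⅋ p2⊥)) ⊗ p3⊥)
    [⊗]  ⊢ ((p2 ⅋ p2⊥) ⊗ (p2 ⅋ p2⊥))
      [⅋]  ⊢ (p2 ⅋ p2⊥)
        [Ax]  ⊢ p2, p2⊥
      [⅋]  ⊢ (p2 ⅋ p2⊥)
        [Ax]  ⊢ p2, p2⊥
    [Ax]  ⊢ p3, p3⊥
  [Ax]  ⊢ p3, p3⊥

Result: YES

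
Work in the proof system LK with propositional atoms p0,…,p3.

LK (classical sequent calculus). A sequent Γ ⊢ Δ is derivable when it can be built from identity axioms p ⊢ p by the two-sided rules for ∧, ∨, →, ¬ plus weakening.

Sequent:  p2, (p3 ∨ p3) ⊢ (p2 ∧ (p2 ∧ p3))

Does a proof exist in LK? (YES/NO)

Proof tree:
[∨L] p2, (p3 ∨ p3) ⊢ (p2 ∧ (p2 ∧ p3))
  [∧R] p2, p3 ⊢ (p2 ∧ (p2 ∧ p3))
    [Ax] p2 ⊢ p2
    [∧R] p2, p3 ⊢ (p2 ∧ p3)
      [Ax] p2 ⊢ p2
      [Ax] p3 ⊢ p3
  [∧R] p2, p3 ⊢ (p2 ∧ (p2 ∧ p3))
    [Ax] p2 ⊢ p2
    [∧R] p2, p3 ⊢ (p2 ∧ p3)
      [Ax] p2 ⊢ p2
      [Ax] p3 ⊢ p3

Result: YES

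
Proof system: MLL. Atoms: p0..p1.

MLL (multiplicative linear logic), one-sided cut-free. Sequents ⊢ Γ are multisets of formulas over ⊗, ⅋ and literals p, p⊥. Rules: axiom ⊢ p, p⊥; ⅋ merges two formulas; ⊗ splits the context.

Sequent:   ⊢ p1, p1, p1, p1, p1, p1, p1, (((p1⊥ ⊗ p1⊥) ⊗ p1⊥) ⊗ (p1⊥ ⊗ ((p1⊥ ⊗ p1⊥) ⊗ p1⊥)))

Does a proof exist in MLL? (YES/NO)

Derivation trace:
[⊗]  ⊢ p1, p1, p1, p1, p1, p1, p1, (((p1⊥ ⊗ p1⊥) ⊗ p1⊥) ⊗ (p1⊥ ⊗ ((p1⊥ ⊗ p1⊥) ⊗ p1⊥)))
  [⊗]  ⊢ p1, p1, p1, ((p1⊥ ⊗ p1⊥) ⊗ p1⊥)
    [⊗]  ⊢ p1, p1, (p1⊥ ⊗ p1⊥)
      [Ax]  ⊢ p1, p1⊥
      [Ax]  ⊢ p1, p1⊥
    [Ax]  ⊢ p1, p1⊥
  [⊗]  ⊢ p1, p1, p1, p1, (p1⊥ ⊗ ((p1⊥ ⊗ p1⊥) ⊗ p1⊥))
    [Ax]  ⊢ p1, p1⊥
    [⊗]  ⊢ p1, p1, p1, ((p1⊥ ⊗ p1⊥) ⊗ p1⊥)
      [⊗]  ⊢ p1, p1, (p1⊥ ⊗ p1⊥)
        [Ax]  ⊢ p1, p1⊥
        [Ax]  ⊢ p1, p1⊥
      [Ax]  ⊢ p1, p1⊥

Result: YES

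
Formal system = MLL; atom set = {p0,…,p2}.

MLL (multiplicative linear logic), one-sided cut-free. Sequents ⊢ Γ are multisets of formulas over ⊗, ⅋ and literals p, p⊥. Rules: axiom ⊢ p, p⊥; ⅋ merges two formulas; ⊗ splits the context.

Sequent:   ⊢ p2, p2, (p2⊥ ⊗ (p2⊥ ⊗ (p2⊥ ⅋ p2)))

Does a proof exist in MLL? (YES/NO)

Derivation trace:
[⊗]  ⊢ p2, p2, (p2⊥ ⊗ (p2⊥ ⊗ (p2⊥ ⅋ p2)))
  [Ax]  ⊢ p2, p2⊥
  [⊗]  ⊢ p2, (p2⊥ ⊗ (p2⊥ ⅋ p2))
    [Ax]  ⊢ p2, p2⊥
    [⅋]  ⊢ (p2⊥ ⅋ p2)
      [Ax]  ⊢ p2, p2⊥

Result: YES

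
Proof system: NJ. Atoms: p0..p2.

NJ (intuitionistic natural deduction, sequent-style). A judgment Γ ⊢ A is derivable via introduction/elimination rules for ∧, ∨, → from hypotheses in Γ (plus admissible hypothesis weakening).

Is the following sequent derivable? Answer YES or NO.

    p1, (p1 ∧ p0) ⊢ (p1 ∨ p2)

Proof tree:
[∨I₁] p1, (p1 ∧ p0) ⊢ (p1 ∨ p2)
  [Wk] p1, (p1 ∧ p0) ⊢ p1
    [Ax] p1 ⊢ p1

Result: YES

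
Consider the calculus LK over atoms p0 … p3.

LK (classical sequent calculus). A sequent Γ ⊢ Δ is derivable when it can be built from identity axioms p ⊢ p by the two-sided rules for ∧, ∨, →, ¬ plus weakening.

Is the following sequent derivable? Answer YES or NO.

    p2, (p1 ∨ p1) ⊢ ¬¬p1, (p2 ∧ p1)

Derivation trace:
[∧R] p2, (p1 ∨ p1) ⊢ ¬¬p1, (p2 ∧ p1)
  [Ax] p2 ⊢ p2
  [∨L] (p1 ∨ p1) ⊢ ¬¬p1, p1
    [Ax] p1 ⊢ p1
    [¬R] p1 ⊢ ¬¬p1
      [¬L] p1, ¬p1 ⊢ 
        [Ax] p1 ⊢ p1

Result: YES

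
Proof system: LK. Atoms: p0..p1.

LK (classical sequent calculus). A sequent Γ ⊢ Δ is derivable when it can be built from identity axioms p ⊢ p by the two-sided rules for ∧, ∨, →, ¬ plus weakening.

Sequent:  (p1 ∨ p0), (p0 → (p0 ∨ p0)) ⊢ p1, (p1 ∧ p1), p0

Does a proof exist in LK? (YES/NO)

Derivation (root first):
[→L] (p1 ∨ p0), (p0 → (p0 ∨ p0)) ⊢ p1, (p1 ∧ p1), p0
  [∨L] (p1 ∨ p0) ⊢ p1, p0
    [Ax] p1 ⊢ p1
    [Ax] p0 ⊢ p0
  [∨L] (p0 ∨ p0) ⊢ (p1 ∧ p1), p0
    [∧R] p0 ⊢ p0, (p1 ∧ p1)
      [WR] p0 ⊢ p0, p1
        [Ax] p0 ⊢ p0
      [WR] p0 ⊢ p0, p1
        [Ax] p0 ⊢ p0
    [Ax] p0 ⊢ p0

Result: YES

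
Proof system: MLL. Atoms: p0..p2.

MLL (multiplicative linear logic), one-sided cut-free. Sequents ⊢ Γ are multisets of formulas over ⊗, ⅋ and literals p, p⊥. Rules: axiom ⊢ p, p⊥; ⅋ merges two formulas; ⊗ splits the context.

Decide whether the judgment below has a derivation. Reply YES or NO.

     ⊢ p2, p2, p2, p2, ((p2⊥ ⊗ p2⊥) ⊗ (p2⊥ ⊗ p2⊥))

Derivation trace:
[⊗]  ⊢ p2, p2, p2, p2, ((p2⊥ ⊗ p2⊥) ⊗ (p2⊥ ⊗ p2⊥))
  [⊗]  ⊢ p2, p2, (p2⊥ ⊗ p2⊥)
    [Ax]  ⊢ p2, p2⊥
    [Ax]  ⊢ p2, p2⊥
  [⊗]  ⊢ p2, p2, (p2⊥ ⊗ p2⊥)
    [Ax]  ⊢ p2, p2⊥
    [Ax]  ⊢ p2, p2⊥

Result: YES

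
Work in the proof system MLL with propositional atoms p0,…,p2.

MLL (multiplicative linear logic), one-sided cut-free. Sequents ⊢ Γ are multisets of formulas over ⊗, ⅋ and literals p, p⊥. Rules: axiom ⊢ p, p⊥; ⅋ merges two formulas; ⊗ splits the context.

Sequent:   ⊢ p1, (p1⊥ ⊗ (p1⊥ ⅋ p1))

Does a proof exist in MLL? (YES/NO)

Derivation (root first):
[⊗]  ⊢ p1, (p1⊥ ⊗ (p1⊥ ⅋ p1))
  [Ax]  ⊢ p1, p1⊥
  [⅋]  ⊢ (p1⊥ ⅋ p1)
    [Ax]  ⊢ p1, p1⊥

Result: YES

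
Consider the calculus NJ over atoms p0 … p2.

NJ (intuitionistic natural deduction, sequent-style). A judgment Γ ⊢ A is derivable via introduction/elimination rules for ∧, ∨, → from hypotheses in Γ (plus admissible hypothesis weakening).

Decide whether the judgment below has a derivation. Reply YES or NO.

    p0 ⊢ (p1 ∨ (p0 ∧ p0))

Derivation trace:
[∨I₂] p0 ⊢ (p1 ∨ (p0 ∧ p0))
  [∧I] p0 ⊢ (p0 ∧ p0)
    [Ax] p0 ⊢ p0
    [Ax] p0 ⊢ p0

Result: YES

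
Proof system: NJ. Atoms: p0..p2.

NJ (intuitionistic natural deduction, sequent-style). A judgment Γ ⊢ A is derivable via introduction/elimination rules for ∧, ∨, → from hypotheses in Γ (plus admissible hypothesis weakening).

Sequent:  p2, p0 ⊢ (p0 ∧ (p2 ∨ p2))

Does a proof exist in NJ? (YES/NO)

Derivation trace:
[∧I] p2, p0 ⊢ (p0 ∧ (p2 ∨ p2))
  [Ax] p0 ⊢ p0
  [Wk] p2, p0 ⊢ (p2 ∨ p2)
    [∨I₂] p2 ⊢ (p2 ∨ p2)
      [Ax] p2 ⊢ p2

Result: YES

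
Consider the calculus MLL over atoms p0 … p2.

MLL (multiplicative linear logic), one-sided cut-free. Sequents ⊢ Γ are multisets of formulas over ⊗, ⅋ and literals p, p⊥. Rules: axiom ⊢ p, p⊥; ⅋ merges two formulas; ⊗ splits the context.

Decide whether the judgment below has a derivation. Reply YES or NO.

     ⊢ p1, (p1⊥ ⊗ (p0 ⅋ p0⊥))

Derivation trace:
[⊗]  ⊢ p1, (p1⊥ ⊗ (p0 ⅋ p0⊥))
  [Ax]  ⊢ p1, p1⊥
  [⅋]  ⊢ (p0 ⅋ p0⊥)
    [Ax]  ⊢ p0, p0⊥

Result: YES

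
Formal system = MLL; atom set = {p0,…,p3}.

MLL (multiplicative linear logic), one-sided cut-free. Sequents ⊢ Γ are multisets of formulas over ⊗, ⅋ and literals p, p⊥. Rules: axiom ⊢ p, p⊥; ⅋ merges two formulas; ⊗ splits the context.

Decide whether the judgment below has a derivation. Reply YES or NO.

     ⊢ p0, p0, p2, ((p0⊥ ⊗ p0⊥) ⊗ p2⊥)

Derivation (root first):
[⊗]  ⊢ p0, p0, p2, ((p0⊥ ⊗ p0⊥) ⊗ p2⊥)
  [⊗]  ⊢ p0, p0, (p0⊥ ⊗ p0⊥)
    [Ax]  ⊢ p0, p0⊥
    [Ax]  ⊢ p0, p0⊥
  [Ax]  ⊢ p2, p2⊥

Result: YES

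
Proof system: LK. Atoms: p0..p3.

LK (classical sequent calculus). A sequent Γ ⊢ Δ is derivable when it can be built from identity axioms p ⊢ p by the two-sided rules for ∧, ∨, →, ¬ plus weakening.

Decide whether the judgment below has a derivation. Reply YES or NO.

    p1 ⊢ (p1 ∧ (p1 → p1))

Derivation trace:
[∧R] p1 ⊢ (p1 ∧ (p1 → p1))
  [Ax] p1 ⊢ p1
  [→R]  ⊢ (p1 → p1)
    [Ax] p1 ⊢ p1

Result: YES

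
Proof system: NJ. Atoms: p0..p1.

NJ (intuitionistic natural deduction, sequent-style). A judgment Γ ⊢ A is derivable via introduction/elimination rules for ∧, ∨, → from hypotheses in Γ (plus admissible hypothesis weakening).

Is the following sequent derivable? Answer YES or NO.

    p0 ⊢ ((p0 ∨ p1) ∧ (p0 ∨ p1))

Derivation trace:
[∧I] p0 ⊢ ((p0 ∨ p1) ∧ (p0 ∨ p1))
  [∨I₁] p0 ⊢ (p0 ∨ p1)
    [Ax] p0 ⊢ p0
  [∨I₁] p0 ⊢ (p0 ∨ p1)
    [Ax] p0 ⊢ p0

Result: YES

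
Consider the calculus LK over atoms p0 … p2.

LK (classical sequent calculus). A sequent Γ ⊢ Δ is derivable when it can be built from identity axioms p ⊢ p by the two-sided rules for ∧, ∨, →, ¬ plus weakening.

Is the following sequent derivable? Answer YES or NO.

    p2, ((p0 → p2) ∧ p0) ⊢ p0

Proof tree:
[∧L] p2, ((p0 → p2) ∧ p0) ⊢ p0
  [→L] p2, p0, (p0 → p2) ⊢ p0
    [WL] p0, p2 ⊢ p0
      [Ax] p0 ⊢ p0
    [WL] p0, p2 ⊢ p0
      [Ax] p0 ⊢ p0

Result: YES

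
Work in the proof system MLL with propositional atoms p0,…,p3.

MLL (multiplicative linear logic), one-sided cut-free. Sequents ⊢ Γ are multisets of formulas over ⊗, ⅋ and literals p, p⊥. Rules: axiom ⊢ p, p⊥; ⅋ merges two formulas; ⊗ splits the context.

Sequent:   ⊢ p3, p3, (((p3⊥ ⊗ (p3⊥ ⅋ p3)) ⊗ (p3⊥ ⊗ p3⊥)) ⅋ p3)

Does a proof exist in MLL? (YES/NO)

Derivation trace:
[⅋]  ⊢ p3, p3, (((p3⊥ ⊗ (p3⊥ ⅋ p3)) ⊗ (p3⊥ ⊗ p3⊥)) ⅋ p3)
  [⊗]  ⊢ p3, p3, p3, ((p3⊥ ⊗ (p3⊥ ⅋ p3)) ⊗ (p3⊥ ⊗ p3⊥))
    [⊗]  ⊢ p3, (p3⊥ ⊗ (p3⊥ ⅋ p3))
      [Ax]  ⊢ p3, p3⊥
      [⅋]  ⊢ (p3⊥ ⅋ p3)
        [Ax]  ⊢ p3, p3⊥
    [⊗]  ⊢ p3, p3, (p3⊥ ⊗ p3⊥)
      [Ax]  ⊢ p3, p3⊥
      [Ax]  ⊢ p3, p3⊥

Result: YES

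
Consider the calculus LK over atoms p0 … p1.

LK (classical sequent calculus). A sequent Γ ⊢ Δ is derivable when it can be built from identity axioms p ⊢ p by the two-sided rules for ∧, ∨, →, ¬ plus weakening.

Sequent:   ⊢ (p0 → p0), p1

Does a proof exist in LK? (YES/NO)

Derivation (root first):
[WR]  ⊢ (p0 → p0), p1
  [→R]  ⊢ (p0 → p0)
    [Ax] p0 ⊢ p0

Result: YES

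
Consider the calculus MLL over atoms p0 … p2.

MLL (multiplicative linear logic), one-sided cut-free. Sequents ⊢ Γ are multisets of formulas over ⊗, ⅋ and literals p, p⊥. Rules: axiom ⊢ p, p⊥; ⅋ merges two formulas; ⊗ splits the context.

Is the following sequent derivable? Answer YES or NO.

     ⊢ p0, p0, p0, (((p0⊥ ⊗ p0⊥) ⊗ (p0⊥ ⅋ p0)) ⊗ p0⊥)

Derivation (root first):
[⊗]  ⊢ p0, p0, p0, (((p0⊥ ⊗ p0⊥) ⊗ (p0⊥ ⅋ p0)) ⊗ p0⊥)
  [⊗]  ⊢ p0, p0, ((p0⊥ ⊗ p0⊥) ⊗ (p0⊥ ⅋ p0))
    [⊗]  ⊢ p0, p0, (p0⊥ ⊗ p0⊥)
      [Ax]  ⊢ p0, p0⊥
      [Ax]  ⊢ p0, p0⊥
    [⅋]  ⊢ (p0⊥ ⅋ p0)
      [Ax]  ⊢ p0, p0⊥
  [Ax]  ⊢ p0, p0⊥

Result: YES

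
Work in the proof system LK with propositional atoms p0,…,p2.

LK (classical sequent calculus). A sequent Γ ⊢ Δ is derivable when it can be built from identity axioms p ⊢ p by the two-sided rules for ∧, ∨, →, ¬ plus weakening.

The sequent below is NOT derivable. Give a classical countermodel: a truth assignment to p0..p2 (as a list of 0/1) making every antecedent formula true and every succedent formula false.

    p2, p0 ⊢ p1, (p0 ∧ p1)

Search for a countermodel by truth-table:
  v=000: Γ:[p2=F, p0=F] Δ:[p1=F, (p0 ∧ p1)=F] refutes=False
  v=001: Γ:[p2=T, p0=F] Δ:[p1=F, (p0 ∧ p1)=F] refutes=False
  v=010: Γ:[p2=F, p0=F] Δ:[p1=T, (p0 ∧ p1)=F] refutes=False
  v=011: Γ:[p2=T, p0=F] Δ:[p1=T, (p0 ∧ p1)=F] refutes=False
  v=100: Γ:[p2=F, p0=T] Δ:[p1=F, (p0 ∧ p1)=F] refutes=False
  v=101: Γ:[p2=T, p0=T] Δ:[p1=F, (p0 ∧ p1)=F] refutes=True  ← countermodel

Result: [1, 0, 1]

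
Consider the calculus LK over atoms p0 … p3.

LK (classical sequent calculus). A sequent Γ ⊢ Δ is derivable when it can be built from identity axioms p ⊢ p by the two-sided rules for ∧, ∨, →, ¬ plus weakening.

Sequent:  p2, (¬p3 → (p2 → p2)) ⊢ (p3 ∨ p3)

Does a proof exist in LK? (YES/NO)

Truth-table refutation:
  v=0000: Γ:[p2=F, (¬p3 → (p2 → p2))=T] Δ:[(p3 ∨ p3)=F] refutes=False
  v=0001: Γ:[p2=F, (¬p3 → (p2 → p2))=T] Δ:[(p3 ∨ p3)=T] refutes=False
  v=0010: Γ:[p2=T, (¬p3 → (p2 → p2))=T] Δ:[(p3 ∨ p3)=F] refutes=True  ← countermodel

Result: NO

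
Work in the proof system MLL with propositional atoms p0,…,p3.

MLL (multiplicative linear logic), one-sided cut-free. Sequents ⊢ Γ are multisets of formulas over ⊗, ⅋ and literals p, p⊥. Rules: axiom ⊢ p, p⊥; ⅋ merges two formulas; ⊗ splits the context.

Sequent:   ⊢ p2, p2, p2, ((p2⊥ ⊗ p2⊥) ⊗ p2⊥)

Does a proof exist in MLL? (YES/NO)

Derivation trace:
[⊗]  ⊢ p2, p2, p2, ((p2⊥ ⊗ p2⊥) ⊗ p2⊥)
  [⊗]  ⊢ p2, p2, (p2⊥ ⊗ p2⊥)
    [Ax]  ⊢ p2, p2⊥
    [Ax]  ⊢ p2, p2⊥
  [Ax]  ⊢ p2, p2⊥

Result: YES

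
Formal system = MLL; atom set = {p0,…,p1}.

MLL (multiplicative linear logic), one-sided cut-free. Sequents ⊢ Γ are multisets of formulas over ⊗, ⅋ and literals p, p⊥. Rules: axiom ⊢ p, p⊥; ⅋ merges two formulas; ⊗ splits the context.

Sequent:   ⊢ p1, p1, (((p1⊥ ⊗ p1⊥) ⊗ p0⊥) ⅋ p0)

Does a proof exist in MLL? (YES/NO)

Derivation (root first):
[⅋]  ⊢ p1, p1, (((p1⊥ ⊗ p1⊥) ⊗ p0⊥) ⅋ p0)
  [⊗]  ⊢ p1, p1, p0, ((p1⊥ ⊗ p1⊥) ⊗ p0⊥)
    [⊗]  ⊢ p1, p1, (p1⊥ ⊗ p1⊥)
      [Ax]  ⊢ p1, p1⊥
      [Ax]  ⊢ p1, p1⊥
    [Ax]  ⊢ p0, p0⊥

Result: YES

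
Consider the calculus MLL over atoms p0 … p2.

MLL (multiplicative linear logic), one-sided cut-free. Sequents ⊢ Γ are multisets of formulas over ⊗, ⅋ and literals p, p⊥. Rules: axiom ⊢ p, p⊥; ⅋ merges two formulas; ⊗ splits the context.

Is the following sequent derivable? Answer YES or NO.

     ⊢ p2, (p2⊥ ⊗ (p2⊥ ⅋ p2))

Proof tree:
[⊗]  ⊢ p2, (p2⊥ ⊗ (p2⊥ ⅋ p2))
  [Ax]  ⊢ p2, p2⊥
  [⅋]  ⊢ (p2⊥ ⅋ p2)
    [Ax]  ⊢ p2, p2⊥

Result: YES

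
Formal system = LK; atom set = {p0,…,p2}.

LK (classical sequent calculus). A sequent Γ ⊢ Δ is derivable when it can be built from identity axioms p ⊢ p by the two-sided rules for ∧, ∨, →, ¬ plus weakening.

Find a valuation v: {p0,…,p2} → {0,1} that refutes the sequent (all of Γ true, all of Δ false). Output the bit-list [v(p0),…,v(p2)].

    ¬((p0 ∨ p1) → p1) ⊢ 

Search for a countermodel by truth-table:
  v=000: Γ:[¬((p0 ∨ p1) → p1)=F] Δ:[] refutes=False
  v=001: Γ:[¬((p0 ∨ p1) → p1)=F] Δ:[] refutes=False
  v=010: Γ:[¬((p0 ∨ p1) → p1)=F] Δ:[] refutes=False
  v=011: Γ:[¬((p0 ∨ p1) → p1)=F] Δ:[] refutes=False
  v=100: Γ:[¬((p0 ∨ p1) → p1)=T] Δ:[] refutes=True  ← countermodel

Result: [1, 0, 0]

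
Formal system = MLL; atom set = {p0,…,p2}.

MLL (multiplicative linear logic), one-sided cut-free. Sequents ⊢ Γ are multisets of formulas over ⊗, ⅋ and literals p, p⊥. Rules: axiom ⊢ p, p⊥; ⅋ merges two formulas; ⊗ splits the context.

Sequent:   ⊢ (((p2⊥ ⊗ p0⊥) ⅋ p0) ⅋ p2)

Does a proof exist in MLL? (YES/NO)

Derivation (root first):
[⅋]  ⊢ (((p2⊥ ⊗ p0⊥) ⅋ p0) ⅋ p2)
  [⅋]  ⊢ p2, ((p2⊥ ⊗ p0⊥) ⅋ p0)
    [⊗]  ⊢ p2, p0, (p2⊥ ⊗ p0⊥)
      [Ax]  ⊢ p2, p2⊥
      [Ax]  ⊢ p0, p0⊥

Result: YES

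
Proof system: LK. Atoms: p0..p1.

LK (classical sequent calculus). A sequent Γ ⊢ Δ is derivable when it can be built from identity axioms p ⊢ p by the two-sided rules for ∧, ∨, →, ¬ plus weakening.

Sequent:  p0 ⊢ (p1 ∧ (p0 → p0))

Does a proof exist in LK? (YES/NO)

Truth-table refutation:
  v=00: Γ:[p0=F] Δ:[(p1 ∧ (p0 → p0))=F] refutes=False
  v=01: Γ:[p0=F] Δ:[(p1 ∧ (p0 → p0))=T] refutes=False
  v=10: Γ:[p0=T] Δ:[(p1 ∧ (p0 → p0))=F] refutes=True  ← countermodel

Result: NO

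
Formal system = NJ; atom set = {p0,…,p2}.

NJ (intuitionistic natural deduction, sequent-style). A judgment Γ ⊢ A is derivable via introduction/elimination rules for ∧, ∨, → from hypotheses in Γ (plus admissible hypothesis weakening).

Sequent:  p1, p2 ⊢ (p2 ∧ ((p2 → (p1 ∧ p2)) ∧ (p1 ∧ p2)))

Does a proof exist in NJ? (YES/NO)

Proof tree:
[∧I] p1, p2 ⊢ (p2 ∧ ((p2 → (p1 ∧ p2)) ∧ (p1 ∧ p2)))
  [Ax] p2 ⊢ p2
  [∧I] p1, p2 ⊢ ((p2 → (p1 ∧ p2)) ∧ (p1 ∧ p2))
    [→I] p1 ⊢ (p2 → (p1 ∧ p2))
      [∧I] p1, p2 ⊢ (p1 ∧ p2)
        [Ax] p1 ⊢ p1
        [Ax] p2 ⊢ p2
    [∧I] p1, p2 ⊢ (p1 ∧ p2)
      [Ax] p1 ⊢ p1
      [Ax] p2 ⊢ p2

Result: YES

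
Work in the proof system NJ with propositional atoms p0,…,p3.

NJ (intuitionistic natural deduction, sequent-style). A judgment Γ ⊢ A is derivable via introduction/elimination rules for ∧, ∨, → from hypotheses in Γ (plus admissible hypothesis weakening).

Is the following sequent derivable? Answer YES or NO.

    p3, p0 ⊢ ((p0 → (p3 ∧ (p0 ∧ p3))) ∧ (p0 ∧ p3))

Derivation (root first):
[∧I] p3, p0 ⊢ ((p0 → (p3 ∧ (p0 ∧ p3))) ∧ (p0 ∧ p3))
  [→I] p3 ⊢ (p0 → (p3 ∧ (p0 ∧ p3)))
    [∧I] p3, p0 ⊢ (p3 ∧ (p0 ∧ p3))
      [Ax] p3 ⊢ p3
      [∧I] p3, p0 ⊢ (p0 ∧ p3)
        [Ax] p0 ⊢ p0
        [Ax] p3 ⊢ p3
  [∧I] p3, p0 ⊢ (p0 ∧ p3)
    [Ax] p0 ⊢ p0
    [Ax] p3 ⊢ p3

Result: YES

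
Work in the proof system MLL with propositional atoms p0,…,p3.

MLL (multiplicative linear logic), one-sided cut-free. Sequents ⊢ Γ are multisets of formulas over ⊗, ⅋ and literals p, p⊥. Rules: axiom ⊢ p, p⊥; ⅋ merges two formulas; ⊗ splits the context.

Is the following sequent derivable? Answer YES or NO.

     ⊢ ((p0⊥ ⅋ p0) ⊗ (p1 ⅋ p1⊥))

Proof tree:
[⊗]  ⊢ ((p0⊥ ⅋ p0) ⊗ (p1 ⅋ p1⊥))
  [⅋]  ⊢ (p0⊥ ⅋ p0)
    [Ax]  ⊢ p0, p0⊥
  [⅋]  ⊢ (p1 ⅋ p1⊥)
    [Ax]  ⊢ p1, p1⊥

Result: YES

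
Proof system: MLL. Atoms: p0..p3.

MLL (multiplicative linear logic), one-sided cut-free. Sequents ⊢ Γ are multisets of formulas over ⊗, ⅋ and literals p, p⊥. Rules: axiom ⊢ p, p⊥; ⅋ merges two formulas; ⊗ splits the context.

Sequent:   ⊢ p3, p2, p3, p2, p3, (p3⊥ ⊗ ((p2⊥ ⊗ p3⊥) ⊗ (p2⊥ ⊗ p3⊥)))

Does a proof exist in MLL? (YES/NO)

Derivation (root first):
[⊗]  ⊢ p3, p2, p3, p2, p3, (p3⊥ ⊗ ((p2⊥ ⊗ p3⊥) ⊗ (p2⊥ ⊗ p3⊥)))
  [Ax]  ⊢ p3, p3⊥
  [⊗]  ⊢ p2, p3, p2, p3, ((p2⊥ ⊗ p3⊥) ⊗ (p2⊥ ⊗ p3⊥))
    [⊗]  ⊢ p2, p3, (p2⊥ ⊗ p3⊥)
      [Ax]  ⊢ p2, p2⊥
      [Ax]  ⊢ p3, p3⊥
    [⊗]  ⊢ p2, p3, (p2⊥ ⊗ p3⊥)
      [Ax]  ⊢ p2, p2⊥
      [Ax]  ⊢ p3, p3⊥

Result: YES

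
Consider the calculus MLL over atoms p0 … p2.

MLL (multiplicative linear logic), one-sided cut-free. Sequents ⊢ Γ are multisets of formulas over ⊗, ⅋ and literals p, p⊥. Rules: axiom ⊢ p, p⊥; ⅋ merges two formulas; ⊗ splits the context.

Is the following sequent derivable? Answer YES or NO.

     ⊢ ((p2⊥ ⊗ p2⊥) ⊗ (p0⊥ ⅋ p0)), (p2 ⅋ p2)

Proof tree:
[⅋]  ⊢ ((p2⊥ ⊗ p2⊥) ⊗ (p0⊥ ⅋ p0)), (p2 ⅋ p2)
  [⊗]  ⊢ p2, p2, ((p2⊥ ⊗ p2⊥) ⊗ (p0⊥ ⅋ p0))
    [⊗]  ⊢ p2, p2, (p2⊥ ⊗ p2⊥)
      [Ax]  ⊢ p2, p2⊥
      [Ax]  ⊢ p2, p2⊥
    [⅋]  ⊢ (p0⊥ ⅋ p0)
      [Ax]  ⊢ p0, p0⊥

Result: YES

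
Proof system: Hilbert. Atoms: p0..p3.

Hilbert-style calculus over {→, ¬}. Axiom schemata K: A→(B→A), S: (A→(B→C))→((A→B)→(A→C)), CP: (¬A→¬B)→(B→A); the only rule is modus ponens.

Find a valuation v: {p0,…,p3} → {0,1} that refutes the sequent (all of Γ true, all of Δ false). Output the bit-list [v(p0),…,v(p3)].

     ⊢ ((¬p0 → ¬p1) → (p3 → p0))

Truth-table refutation:
  v=0000: Γ:[] Δ:[((¬p0 → ¬p1) → (p3 → p0))=T] refutes=False
  v=0001: Γ:[] Δ:[((¬p0 → ¬p1) → (p3 → p0))=F] refutes=True  ← countermodel

Result: [0, 0, 0, 1]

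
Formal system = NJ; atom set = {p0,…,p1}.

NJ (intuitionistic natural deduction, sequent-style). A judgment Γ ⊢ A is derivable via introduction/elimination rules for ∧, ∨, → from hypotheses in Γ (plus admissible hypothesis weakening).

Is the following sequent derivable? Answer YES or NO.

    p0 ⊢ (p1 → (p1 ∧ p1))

Proof tree:
[→I] p0 ⊢ (p1 → (p1 ∧ p1))
  [∧I] p1, p0 ⊢ (p1 ∧ p1)
    [Ax] p1 ⊢ p1
    [Wk] p1, p0 ⊢ p1
      [Ax] p1 ⊢ p1

Result: YES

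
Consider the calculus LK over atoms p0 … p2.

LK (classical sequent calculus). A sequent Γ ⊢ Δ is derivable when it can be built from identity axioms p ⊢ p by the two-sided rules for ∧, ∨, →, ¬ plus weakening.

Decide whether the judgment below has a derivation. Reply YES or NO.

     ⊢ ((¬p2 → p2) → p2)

Derivation trace:
[→R]  ⊢ ((¬p2 → p2) → p2)
  [→L] (¬p2 → p2) ⊢ p2
    [¬R]  ⊢ p2, ¬p2
      [Ax] p2 ⊢ p2
    [Ax] p2 ⊢ p2

Result: YES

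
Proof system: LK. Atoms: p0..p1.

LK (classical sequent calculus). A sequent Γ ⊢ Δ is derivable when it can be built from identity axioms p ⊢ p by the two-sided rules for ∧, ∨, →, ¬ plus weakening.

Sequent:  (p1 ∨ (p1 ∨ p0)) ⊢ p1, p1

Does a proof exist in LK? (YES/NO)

Enumerate valuations to refute Γ ⊢ Δ:
  v=00: Γ:[(p1 ∨ (p1 ∨ p0))=F] Δ:[p1=F, p1=F] refutes=False
  v=01: Γ:[(p1 ∨ (p1 ∨ p0))=T] Δ:[p1=T, p1=T] refutes=False
  v=10: Γ:[(p1 ∨ (p1 ∨ p0))=T] Δ:[p1=F, p1=F] refutes=True  ← countermodel

Result: NO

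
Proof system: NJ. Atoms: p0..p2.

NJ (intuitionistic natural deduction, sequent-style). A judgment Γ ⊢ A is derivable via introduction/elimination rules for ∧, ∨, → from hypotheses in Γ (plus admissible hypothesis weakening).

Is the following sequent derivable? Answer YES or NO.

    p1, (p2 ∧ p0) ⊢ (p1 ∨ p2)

Derivation (root first):
[Wk] p1, (p2 ∧ p0) ⊢ (p1 ∨ p2)
  [∨I₁] p1 ⊢ (p1 ∨ p2)
    [→E] p1 ⊢ p1
      [→I]  ⊢ (p1 → p1)
        [Ax] p1 ⊢ p1
      [Ax] p1 ⊢ p1

Result: YES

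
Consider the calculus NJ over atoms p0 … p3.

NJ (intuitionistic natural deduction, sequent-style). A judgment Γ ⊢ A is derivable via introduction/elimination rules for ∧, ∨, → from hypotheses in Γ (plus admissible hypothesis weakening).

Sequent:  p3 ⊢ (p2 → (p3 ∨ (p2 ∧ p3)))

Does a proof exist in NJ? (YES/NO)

Proof tree:
[→I] p3 ⊢ (p2 → (p3 ∨ (p2 ∧ p3)))
  [∨I₂] p2, p3 ⊢ (p3 ∨ (p2 ∧ p3))
    [∧I] p2, p3 ⊢ (p2 ∧ p3)
      [Ax] p2 ⊢ p2
      [Ax] p3 ⊢ p3

Result: YES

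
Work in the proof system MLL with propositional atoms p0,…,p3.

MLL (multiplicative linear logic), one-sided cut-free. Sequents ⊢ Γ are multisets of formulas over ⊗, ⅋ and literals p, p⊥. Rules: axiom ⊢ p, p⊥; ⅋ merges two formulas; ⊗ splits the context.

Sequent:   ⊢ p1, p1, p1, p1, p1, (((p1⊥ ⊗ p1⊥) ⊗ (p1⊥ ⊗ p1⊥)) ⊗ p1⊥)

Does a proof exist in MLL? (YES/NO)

Proof tree:
[⊗]  ⊢ p1, p1, p1, p1, p1, (((p1⊥ ⊗ p1⊥) ⊗ (p1⊥ ⊗ p1⊥)) ⊗ p1⊥)
  [⊗]  ⊢ p1, p1, p1, p1, ((p1⊥ ⊗ p1⊥) ⊗ (p1⊥ ⊗ p1⊥))
    [⊗]  ⊢ p1, p1, (p1⊥ ⊗ p1⊥)
      [Ax]  ⊢ p1, p1⊥
      [Ax]  ⊢ p1, p1⊥
    [⊗]  ⊢ p1, p1, (p1⊥ ⊗ p1⊥)
      [Ax]  ⊢ p1, p1⊥
      [Ax]  ⊢ p1, p1⊥
  [Ax]  ⊢ p1, p1⊥

Result: YES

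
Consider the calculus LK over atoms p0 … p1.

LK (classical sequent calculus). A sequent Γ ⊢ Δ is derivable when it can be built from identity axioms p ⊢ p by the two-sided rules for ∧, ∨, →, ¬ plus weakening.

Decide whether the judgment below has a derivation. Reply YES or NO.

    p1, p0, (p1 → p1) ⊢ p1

Derivation (root first):
[→L] p1, p0, (p1 → p1) ⊢ p1
  [WL] p1, p0 ⊢ p1
    [Ax] p1 ⊢ p1
  [Ax] p1 ⊢ p1

Result: YES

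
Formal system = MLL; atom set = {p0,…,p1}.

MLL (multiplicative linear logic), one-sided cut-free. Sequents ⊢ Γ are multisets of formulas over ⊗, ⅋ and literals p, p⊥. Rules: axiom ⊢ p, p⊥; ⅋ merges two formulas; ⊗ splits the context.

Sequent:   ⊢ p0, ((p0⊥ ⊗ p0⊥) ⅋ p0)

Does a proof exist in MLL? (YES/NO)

Derivation (root first):
[⅋]  ⊢ p0, ((p0⊥ ⊗ p0⊥) ⅋ p0)
  [⊗]  ⊢ p0, p0, (p0⊥ ⊗ p0⊥)
    [Ax]  ⊢ p0, p0⊥
    [Ax]  ⊢ p0, p0⊥

Result: YES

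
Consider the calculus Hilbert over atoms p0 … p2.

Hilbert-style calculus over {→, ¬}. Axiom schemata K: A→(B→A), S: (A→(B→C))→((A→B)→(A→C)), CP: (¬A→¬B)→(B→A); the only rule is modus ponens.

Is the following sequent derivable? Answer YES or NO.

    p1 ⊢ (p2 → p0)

Enumerate valuations to refute Γ ⊢ Δ:
  v=000: Γ:[p1=F] Δ:[(p2 → p0)=T] refutes=False
  v=001: Γ:[p1=F] Δ:[(p2 → p0)=F] refutes=False
  v=010: Γ:[p1=T] Δ:[(p2 → p0)=T] refutes=False
  v=011: Γ:[p1=T] Δ:[(p2 → p0)=F] refutes=True  ← countermodel

Result: NO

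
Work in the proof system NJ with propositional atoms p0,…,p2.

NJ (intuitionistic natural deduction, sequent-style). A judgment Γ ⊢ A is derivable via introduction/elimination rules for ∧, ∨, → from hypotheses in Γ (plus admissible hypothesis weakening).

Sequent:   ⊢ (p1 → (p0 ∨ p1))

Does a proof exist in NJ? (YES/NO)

Derivation (root first):
[→I]  ⊢ (p1 → (p0 ∨ p1))
  [∨I₂] p1 ⊢ (p0 ∨ p1)
    [Ax] p1 ⊢ p1

Result: YES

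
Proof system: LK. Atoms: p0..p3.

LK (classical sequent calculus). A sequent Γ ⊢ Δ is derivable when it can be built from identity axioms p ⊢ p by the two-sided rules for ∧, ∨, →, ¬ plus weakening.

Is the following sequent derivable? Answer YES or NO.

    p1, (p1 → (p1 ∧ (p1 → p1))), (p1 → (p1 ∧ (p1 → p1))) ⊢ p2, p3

Truth-table refutation:
  v=0000: Γ:[p1=F, (p1 → (p1 ∧ (p1 → p1)))=T, (p1 → (p1 ∧ (p1 → p1)))=T] Δ:[p2=F, p3=F] refutes=False
  v=0001: Γ:[p1=F, (p1 → (p1 ∧ (p1 → p1)))=T, (p1 → (p1 ∧ (p1 → p1)))=T] Δ:[p2=F, p3=T] refutes=False
  v=0010: Γ:[p1=F, (p1 → (p1 ∧ (p1 → p1)))=T, (p1 → (p1 ∧ (p1 → p1)))=T] Δ:[p2=T, p3=F] refutes=False
  v=0011: Γ:[p1=F, (p1 → (p1 ∧ (p1 → p1)))=T, (p1 → (p1 ∧ (p1 → p1)))=T] Δ:[p2=T, p3=T] refutes=False
  v=0100: Γ:[p1=T, (p1 → (p1 ∧ (p1 → p1)))=T, (p1 → (p1 ∧ (p1 → p1)))=T] Δ:[p2=F, p3=F] refutes=True  ← countermodel

Result: NO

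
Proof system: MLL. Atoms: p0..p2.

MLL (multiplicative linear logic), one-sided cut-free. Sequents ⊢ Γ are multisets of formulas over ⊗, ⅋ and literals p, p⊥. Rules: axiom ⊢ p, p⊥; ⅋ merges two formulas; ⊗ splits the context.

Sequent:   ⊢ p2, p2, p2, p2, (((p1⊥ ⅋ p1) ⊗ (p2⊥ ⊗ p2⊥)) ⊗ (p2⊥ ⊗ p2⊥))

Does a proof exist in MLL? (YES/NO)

Proof tree:
[⊗]  ⊢ p2, p2, p2, p2, (((p1⊥ ⅋ p1) ⊗ (p2⊥ ⊗ p2⊥)) ⊗ (p2⊥ ⊗ p2⊥))
  [⊗]  ⊢ p2, p2, ((p1⊥ ⅋ p1) ⊗ (p2⊥ ⊗ p2⊥))
    [⅋]  ⊢ (p1⊥ ⅋ p1)
      [Ax]  ⊢ p1, p1⊥
    [⊗]  ⊢ p2, p2, (p2⊥ ⊗ p2⊥)
      [Ax]  ⊢ p2, p2⊥
      [Ax]  ⊢ p2, p2⊥
  [⊗]  ⊢ p2, p2, (p2⊥ ⊗ p2⊥)
    [Ax]  ⊢ p2, p2⊥
    [Ax]  ⊢ p2, p2⊥

Result: YES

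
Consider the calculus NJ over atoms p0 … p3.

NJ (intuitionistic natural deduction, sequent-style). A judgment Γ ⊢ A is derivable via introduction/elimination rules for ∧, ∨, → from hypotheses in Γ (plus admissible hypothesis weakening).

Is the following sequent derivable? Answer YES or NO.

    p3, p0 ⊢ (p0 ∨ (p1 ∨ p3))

Derivation trace:
[Wk] p3, p0 ⊢ (p0 ∨ (p1 ∨ p3))
  [∨I₂] p3 ⊢ (p0 ∨ (p1 ∨ p3))
    [∨I₂] p3 ⊢ (p1 ∨ p3)
      [Ax] p3 ⊢ p3

Result: YES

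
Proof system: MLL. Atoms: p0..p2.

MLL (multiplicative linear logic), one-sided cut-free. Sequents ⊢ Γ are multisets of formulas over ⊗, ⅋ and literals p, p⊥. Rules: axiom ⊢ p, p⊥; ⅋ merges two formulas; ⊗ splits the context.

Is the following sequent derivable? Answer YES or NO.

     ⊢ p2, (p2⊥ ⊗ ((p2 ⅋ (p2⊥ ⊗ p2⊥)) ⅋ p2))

Proof tree:
[⊗]  ⊢ p2, (p2⊥ ⊗ ((p2 ⅋ (p2⊥ ⊗ p2⊥)) ⅋ p2))
  [Ax]  ⊢ p2, p2⊥
  [⅋]  ⊢ ((p2 ⅋ (p2⊥ ⊗ p2⊥)) ⅋ p2)
    [⅋]  ⊢ p2, (p2 ⅋ (p2⊥ ⊗ p2⊥))
      [⊗]  ⊢ p2, p2, (p2⊥ ⊗ p2⊥)
        [Ax]  ⊢ p2, p2⊥
        [Ax]  ⊢ p2, p2⊥

Result: YES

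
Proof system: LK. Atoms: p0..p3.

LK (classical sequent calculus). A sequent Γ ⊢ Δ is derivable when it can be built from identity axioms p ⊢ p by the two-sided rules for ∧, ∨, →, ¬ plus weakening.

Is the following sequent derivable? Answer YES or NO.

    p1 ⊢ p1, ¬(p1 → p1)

Derivation (root first):
[¬R] p1 ⊢ p1, ¬(p1 → p1)
  [→L] p1, (p1 → p1) ⊢ p1
    [Ax] p1 ⊢ p1
    [Ax] p1 ⊢ p1

Result: YES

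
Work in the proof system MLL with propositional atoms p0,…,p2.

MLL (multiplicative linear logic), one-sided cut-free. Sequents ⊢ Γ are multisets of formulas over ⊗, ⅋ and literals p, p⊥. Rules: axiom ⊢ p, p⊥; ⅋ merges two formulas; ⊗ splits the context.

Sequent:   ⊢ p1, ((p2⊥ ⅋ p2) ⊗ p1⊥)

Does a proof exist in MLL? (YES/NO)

Proof tree:
[⊗]  ⊢ p1, ((p2⊥ ⅋ p2) ⊗ p1⊥)
  [⅋]  ⊢ (p2⊥ ⅋ p2)
    [Ax]  ⊢ p2, p2⊥
  [Ax]  ⊢ p1, p1⊥

Result: YES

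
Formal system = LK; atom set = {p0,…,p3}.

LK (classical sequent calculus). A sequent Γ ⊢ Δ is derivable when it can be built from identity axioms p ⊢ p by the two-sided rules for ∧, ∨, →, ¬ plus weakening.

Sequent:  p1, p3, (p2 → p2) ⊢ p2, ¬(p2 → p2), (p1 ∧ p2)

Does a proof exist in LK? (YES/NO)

Enumerate valuations to refute Γ ⊢ Δ:
  v=0000: Γ:[p1=F, p3=F, (p2 → p2)=T] Δ:[p2=F, ¬(p2 → p2)=F, (p1 ∧ p2)=F] refutes=False
  v=0001: Γ:[p1=F, p3=T, (p2 → p2)=T] Δ:[p2=F, ¬(p2 → p2)=F, (p1 ∧ p2)=F] refutes=False
  v=0010: Γ:[p1=F, p3=F, (p2 → p2)=T] Δ:[p2=T, ¬(p2 → p2)=F, (p1 ∧ p2)=F] refutes=False
  v=0011: Γ:[p1=F, p3=T, (p2 → p2)=T] Δ:[p2=T, ¬(p2 → p2)=F, (p1 ∧ p2)=F] refutes=False
  v=0100: Γ:[p1=T, p3=F, (p2 → p2)=T] Δ:[p2=F, ¬(p2 → p2)=F, (p1 ∧ p2)=F] refutes=False
  v=0101: Γ:[p1=T, p3=T, (p2 → p2)=T] Δ:[p2=F, ¬(p2 → p2)=F, (p1 ∧ p2)=F] refutes=True  ← countermodel

Result: NO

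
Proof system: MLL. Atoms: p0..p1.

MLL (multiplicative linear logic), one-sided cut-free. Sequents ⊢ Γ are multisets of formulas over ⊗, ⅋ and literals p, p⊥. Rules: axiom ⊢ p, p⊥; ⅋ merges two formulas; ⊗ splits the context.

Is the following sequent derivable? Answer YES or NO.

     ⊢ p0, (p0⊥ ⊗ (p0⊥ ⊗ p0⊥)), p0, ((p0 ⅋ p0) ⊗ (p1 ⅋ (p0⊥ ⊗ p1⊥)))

Derivation (root first):
[⊗]  ⊢ p0, (p0⊥ ⊗ (p0⊥ ⊗ p0⊥)), p0, ((p0 ⅋ p0) ⊗ (p1 ⅋ (p0⊥ ⊗ p1⊥)))
  [⅋]  ⊢ p0, (p0⊥ ⊗ (p0⊥ ⊗ p0⊥)), (p0 ⅋ p0)
    [⊗]  ⊢ p0, p0, p0, (p0⊥ ⊗ (p0⊥ ⊗ p0⊥))
      [Ax]  ⊢ p0, p0⊥
      [⊗]  ⊢ p0, p0, (p0⊥ ⊗ p0⊥)
        [Ax]  ⊢ p0, p0⊥
        [Ax]  ⊢ p0, p0⊥
  [⅋]  ⊢ p0, (p1 ⅋ (p0⊥ ⊗ p1⊥))
    [⊗]  ⊢ p0, p1, (p0⊥ ⊗ p1⊥)
      [Ax]  ⊢ p0, p0⊥
      [Ax]  ⊢ p1, p1⊥

Result: YES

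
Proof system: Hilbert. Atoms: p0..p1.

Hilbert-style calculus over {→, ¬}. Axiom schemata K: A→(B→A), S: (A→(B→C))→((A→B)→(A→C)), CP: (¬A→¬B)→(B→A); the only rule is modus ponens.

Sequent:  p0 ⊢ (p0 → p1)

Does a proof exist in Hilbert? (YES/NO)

Truth-table refutation:
  v=00: Γ:[p0=F] Δ:[(p0 → p1)=T] refutes=False
  v=01: Γ:[p0=F] Δ:[(p0 → p1)=T] refutes=False
  v=10: Γ:[p0=T] Δ:[(p0 → p1)=F] refutes=True  ← countermodel

Result: NO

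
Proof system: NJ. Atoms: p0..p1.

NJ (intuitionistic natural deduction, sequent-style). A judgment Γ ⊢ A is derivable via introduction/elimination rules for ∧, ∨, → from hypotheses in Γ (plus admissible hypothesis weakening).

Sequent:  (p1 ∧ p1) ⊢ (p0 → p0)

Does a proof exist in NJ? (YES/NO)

Proof tree:
[Wk] (p1 ∧ p1) ⊢ (p0 → p0)
  [→I]  ⊢ (p0 → p0)
    [Ax] p0 ⊢ p0

Result: YES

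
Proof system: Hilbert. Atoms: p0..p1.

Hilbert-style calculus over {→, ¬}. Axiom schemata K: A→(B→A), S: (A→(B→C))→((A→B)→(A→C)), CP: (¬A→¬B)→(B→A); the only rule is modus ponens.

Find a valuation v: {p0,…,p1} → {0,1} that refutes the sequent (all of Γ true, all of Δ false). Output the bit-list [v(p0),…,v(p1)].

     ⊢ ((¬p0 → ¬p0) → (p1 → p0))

Search for a countermodel by truth-table:
  v=00: Γ:[] Δ:[((¬p0 → ¬p0) → (p1 → p0))=T] refutes=False
  v=01: Γ:[] Δ:[((¬p0 → ¬p0) → (p1 → p0))=F] refutes=True  ← countermodel

Result: [0, 1]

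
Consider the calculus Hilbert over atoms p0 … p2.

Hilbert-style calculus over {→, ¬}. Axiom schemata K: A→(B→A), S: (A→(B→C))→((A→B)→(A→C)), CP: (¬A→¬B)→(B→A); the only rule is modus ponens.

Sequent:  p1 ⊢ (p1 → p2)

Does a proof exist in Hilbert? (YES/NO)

Search for a countermodel by truth-table:
  v=000: Γ:[p1=F] Δ:[(p1 → p2)=T] refutes=False
  v=001: Γ:[p1=F] Δ:[(p1 → p2)=T] refutes=False
  v=010: Γ:[p1=T] Δ:[(p1 → p2)=F] refutes=True  ← countermodel

Result: NO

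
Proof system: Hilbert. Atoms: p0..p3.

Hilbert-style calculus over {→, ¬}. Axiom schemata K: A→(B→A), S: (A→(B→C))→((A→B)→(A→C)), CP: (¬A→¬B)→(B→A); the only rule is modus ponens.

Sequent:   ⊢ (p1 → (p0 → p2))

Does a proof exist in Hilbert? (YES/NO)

Search for a countermodel by truth-table:
  v=0000: Γ:[] Δ:[(p1 → (p0 → p2))=T] refutes=False
  v=0001: Γ:[] Δ:[(p1 → (p0 → p2))=T] refutes=False
  v=0010: Γ:[] Δ:[(p1 → (p0 → p2))=T] refutes=False
  v=0011: Γ:[] Δ:[(p1 → (p0 → p2))=T] refutes=False
  v=0100: Γ:[] Δ:[(p1 → (p0 → p2))=T] refutes=False
  v=0101: Γ:[] Δ:[(p1 → (p0 → p2))=T] refutes=False
  v=0110: Γ:[] Δ:[(p1 → (p0 → p2))=T] refutes=False
  v=0111: Γ:[] Δ:[(p1 → (p0 → p2))=T] refutes=False
  v=1000: Γ:[] Δ:[(p1 → (p0 → p2))=T] refutes=False
  v=1001: Γ:[] Δ:[(p1 → (p0 → p2))=T] refutes=False
  v=1010: Γ:[] Δ:[(p1 → (p0 → p2))=T] refutes=False
  v=1011: Γ:[] Δ:[(p1 → (p0 → p2))=T] refutes=False
  v=1100: Γ:[] Δ:[(p1 → (p0 → p2))=F] refutes=True  ← countermodel

Result: NO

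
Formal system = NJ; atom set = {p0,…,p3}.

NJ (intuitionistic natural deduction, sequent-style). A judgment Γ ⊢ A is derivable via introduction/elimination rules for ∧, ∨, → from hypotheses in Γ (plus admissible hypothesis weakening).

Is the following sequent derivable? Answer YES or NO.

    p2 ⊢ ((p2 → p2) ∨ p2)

Derivation trace:
[∨I₁] p2 ⊢ ((p2 → p2) ∨ p2)
  [Wk] p2 ⊢ (p2 → p2)
    [→I]  ⊢ (p2 → p2)
      [Ax] p2 ⊢ p2

Result: YES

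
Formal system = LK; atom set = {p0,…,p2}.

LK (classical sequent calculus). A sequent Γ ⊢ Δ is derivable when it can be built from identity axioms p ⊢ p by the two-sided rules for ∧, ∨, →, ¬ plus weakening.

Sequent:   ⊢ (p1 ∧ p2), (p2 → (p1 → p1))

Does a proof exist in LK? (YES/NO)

Derivation trace:
[→R]  ⊢ (p1 ∧ p2), (p2 → (p1 → p1))
  [→R] p2 ⊢ (p1 ∧ p2), (p1 → p1)
    [WR] p1, p2 ⊢ (p1 ∧ p2), p1
      [∧R] p1, p2 ⊢ (p1 ∧ p2)
        [Ax] p1 ⊢ p1
        [Ax] p2 ⊢ p2

Result: YES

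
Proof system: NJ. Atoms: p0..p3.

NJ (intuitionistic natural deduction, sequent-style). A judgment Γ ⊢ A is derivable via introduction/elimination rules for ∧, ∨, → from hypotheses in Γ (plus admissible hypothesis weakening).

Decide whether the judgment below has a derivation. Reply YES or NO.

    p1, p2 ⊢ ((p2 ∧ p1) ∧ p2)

Derivation (root first):
[∧I] p1, p2 ⊢ ((p2 ∧ p1) ∧ p2)
  [∧I] p1, p2 ⊢ (p2 ∧ p1)
    [Ax] p2 ⊢ p2
    [Ax] p1 ⊢ p1
  [Ax] p2 ⊢ p2

Result: YES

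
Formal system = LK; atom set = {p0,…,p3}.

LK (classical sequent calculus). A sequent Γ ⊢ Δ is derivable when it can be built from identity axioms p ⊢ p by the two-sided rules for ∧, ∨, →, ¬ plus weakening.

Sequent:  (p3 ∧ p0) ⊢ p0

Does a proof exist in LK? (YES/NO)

Proof tree:
[∧L] (p3 ∧ p0) ⊢ p0
  [WL] p0, p3 ⊢ p0
    [Ax] p0 ⊢ p0

Result: YES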